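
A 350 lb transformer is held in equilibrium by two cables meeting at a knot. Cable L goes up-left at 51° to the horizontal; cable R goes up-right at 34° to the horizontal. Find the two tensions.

T_L = 291.3 lb, T_R = 221.1 lb

ΣF_x = 0: −T_L·cos51° + T_R·cos34° = 0 → T_R = 0.759098·T_L.
ΣF_y = 0: T_L·sin51° + T_R·sin34° = 350.
Substitute: T_L·(0.777146 + 0.759098·0.559193) = 350 → T_L = 291.271 ≈ 291.3 lb.
Then T_R = 0.759098 × 291.271 = 221.1 lb.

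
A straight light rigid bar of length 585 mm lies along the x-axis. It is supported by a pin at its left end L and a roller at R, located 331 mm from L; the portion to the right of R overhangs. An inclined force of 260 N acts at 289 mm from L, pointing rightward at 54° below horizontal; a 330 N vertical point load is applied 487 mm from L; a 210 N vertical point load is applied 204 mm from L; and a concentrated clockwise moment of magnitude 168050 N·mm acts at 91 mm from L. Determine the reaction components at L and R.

L_x = -152.8 N, L_y = -556.0 N, R_y = 1306 N

Moments about L: R_y·331 − 260·sin54°·289 − 330·487 − 210·204 − 168050 = 0 → R_y = 432390/331 = 1306.31 ≈ 1306 N.
ΣF_y = 0: L_y + 1306.31 − 260·sin54° − 330 − 210 = 0 → L_y = -556.0 N.
ΣF_x = 0: L_x + 260·cos54° = 0 → L_x = -152.8 N.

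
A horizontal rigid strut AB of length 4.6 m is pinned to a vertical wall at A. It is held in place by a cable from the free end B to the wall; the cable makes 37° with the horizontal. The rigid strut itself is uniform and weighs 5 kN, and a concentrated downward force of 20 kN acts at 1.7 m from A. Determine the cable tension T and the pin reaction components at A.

T = 16.44 kN, A_x = 13.13 kN, A_y = 15.11 kN

ΣM about A: T·sin37°·4.6 − 5·2.3 − 20·1.7 = 0 → T = 45.5/(4.6·0.601815) = 16.4358 ≈ 16.44 kN.
ΣF_x = 0: A_x − T·cos37° = 0 → A_x = 16.4358 × 0.798636 = 13.13 kN.
ΣF_y = 0: A_y + T·sin37° − 5 − 20 = 0 → A_y = 25 − 16.4358 × 0.601815 = 15.11 kN.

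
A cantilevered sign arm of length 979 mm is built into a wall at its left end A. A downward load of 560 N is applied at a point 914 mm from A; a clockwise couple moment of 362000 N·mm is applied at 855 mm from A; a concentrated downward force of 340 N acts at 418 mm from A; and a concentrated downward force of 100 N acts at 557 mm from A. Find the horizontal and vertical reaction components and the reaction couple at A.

ΣF_x = 0: A_x = 0.
ΣF_y = 0: A_y − 560 − 340 − 100 = 0 → A_y = 1000 N.
ΣM about A: M_A − 560·914 − 362000 − 340·418 − 100·557 = 0 → M_A = 1072000 N·mm.

A_x = 0, A_y = 1000 N, M_A = 1072000 N·mm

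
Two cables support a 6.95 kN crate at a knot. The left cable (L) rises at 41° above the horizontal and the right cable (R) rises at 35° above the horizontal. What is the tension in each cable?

T_L = 5.867 kN, T_R = 5.406 kN

ΣF_x = 0: −T_L·cos41° + T_R·cos35° = 0 → T_R = 0.92133·T_L.
ΣF_y = 0: T_L·sin41° + T_R·sin35° = 6.95.
Substitute: T_L·(0.656059 + 0.92133·0.573576) = 6.95 → T_L = 5.8674 ≈ 5.867 kN.
Then T_R = 0.92133 × 5.8674 = 5.406 kN.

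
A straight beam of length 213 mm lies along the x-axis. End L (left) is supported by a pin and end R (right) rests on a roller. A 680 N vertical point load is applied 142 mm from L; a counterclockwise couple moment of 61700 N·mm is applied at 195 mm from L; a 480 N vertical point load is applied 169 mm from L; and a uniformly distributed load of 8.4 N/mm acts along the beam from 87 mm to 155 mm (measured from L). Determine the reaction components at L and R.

L_x = 0, L_y = 862.2 N, R_y = 869.0 N

Resultant of the distributed load: 8.4 × 68 = 571.2 N at 121 mm from L.
Moments about L: R_y·213 − 680·142 + 61700 − 480·169 − (8.4·68)·121 = 0 → R_y = 185095.2/213 = 868.992 ≈ 869.0 N.
ΣF_y = 0: L_y + 868.992 − 680 − 480 − 8.4·68 = 0 → L_y = 862.2 N.
ΣF_x = 0: no horizontal applied forces, so L_x = 0.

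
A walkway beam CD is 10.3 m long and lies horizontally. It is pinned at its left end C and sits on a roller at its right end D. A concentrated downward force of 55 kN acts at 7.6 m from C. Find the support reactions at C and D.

ΣM about C: D_y·10.3 − 55·7.6 = 0 → D_y = 418/10.3 = 40.5825 ≈ 40.58 kN.
ΣF_y = 0: C_y + 40.5825 − 55 = 0 → C_y = 14.42 kN.
ΣF_x = 0: no horizontal applied forces, so C_x = 0.

C_x = 0, C_y = 14.42 kN, D_y = 40.58 kN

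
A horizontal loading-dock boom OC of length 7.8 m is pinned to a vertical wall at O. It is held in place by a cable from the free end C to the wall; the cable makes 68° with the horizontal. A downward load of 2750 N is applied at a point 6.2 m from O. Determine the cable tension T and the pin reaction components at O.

T = 2358 N, O_x = 883.2 N, O_y = 564.1 N

ΣM about O: T·sin68°·7.8 − 2750·6.2 = 0 → T = 17050/(7.8·0.927184) = 2357.57 ≈ 2358 N.
ΣF_x = 0: O_x − T·cos68° = 0 → O_x = 2357.57 × 0.374607 = 883.2 N.
ΣF_y = 0: O_y + T·sin68° − 2750 = 0 → O_y = 2750 − 2357.57 × 0.927184 = 564.1 N.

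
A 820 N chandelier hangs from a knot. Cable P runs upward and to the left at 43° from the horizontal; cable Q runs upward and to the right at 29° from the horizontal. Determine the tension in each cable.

ΣF_x = 0: −T_P·cos43° + T_Q·cos29° = 0 → T_Q = 0.836196·T_P.
ΣF_y = 0: T_P·sin43° + T_Q·sin29° = 820.
Substitute: T_P·(0.681998 + 0.836196·0.48481) = 820 → T_P = 754.096 ≈ 754.1 N.
Then T_Q = 0.836196 × 754.096 = 630.6 N.

T_P = 754.1 N, T_Q = 630.6 N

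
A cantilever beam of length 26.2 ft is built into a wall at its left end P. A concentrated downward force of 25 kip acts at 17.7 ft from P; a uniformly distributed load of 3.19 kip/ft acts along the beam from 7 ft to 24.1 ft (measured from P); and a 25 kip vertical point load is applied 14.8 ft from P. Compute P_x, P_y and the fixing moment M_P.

P_x = 0, P_y = 104.5 kip, M_P = 1661 kip·ft

Resultant of the distributed load: 3.19 × 17.1 = 54.549 kip at 15.55 ft from P.
ΣF_x = 0: P_x = 0.
ΣF_y = 0: P_y − 25 − 3.19·17.1 − 25 = 0 → P_y = 104.5 kip.
ΣM about P: M_P − 25·17.7 − (3.19·17.1)·15.55 − 25·14.8 = 0 → M_P = 1661 kip·ft.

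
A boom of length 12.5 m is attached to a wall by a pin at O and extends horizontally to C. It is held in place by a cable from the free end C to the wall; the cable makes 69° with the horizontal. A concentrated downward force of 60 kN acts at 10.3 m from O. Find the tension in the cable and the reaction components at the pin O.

ΣM about O: T·sin69°·12.5 − 60·10.3 = 0 → T = 618/(12.5·0.93358) = 52.9574 ≈ 52.96 kN.
ΣF_x = 0: O_x − T·cos69° = 0 → O_x = 52.9574 × 0.358368 = 18.98 kN.
ΣF_y = 0: O_y + T·sin69° − 60 = 0 → O_y = 60 − 52.9574 × 0.93358 = 10.56 kN.

T = 52.96 kN, O_x = 18.98 kN, O_y = 10.56 kN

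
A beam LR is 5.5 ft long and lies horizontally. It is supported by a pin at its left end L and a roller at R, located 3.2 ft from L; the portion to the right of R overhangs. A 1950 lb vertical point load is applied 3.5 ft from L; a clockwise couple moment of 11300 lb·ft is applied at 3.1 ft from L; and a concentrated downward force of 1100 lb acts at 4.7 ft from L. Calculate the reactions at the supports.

L_x = 0, L_y = -4230 lb, R_y = 7280 lb

Taking moments about L: R_y·3.2 − 1950·3.5 − 11300 − 1100·4.7 = 0 → R_y = 23295/3.2 = 7279.69 ≈ 7280 lb.
ΣF_y = 0: L_y + 7279.69 − 1950 − 1100 = 0 → L_y = -4230 lb.
ΣF_x = 0: no horizontal applied forces, so L_x = 0.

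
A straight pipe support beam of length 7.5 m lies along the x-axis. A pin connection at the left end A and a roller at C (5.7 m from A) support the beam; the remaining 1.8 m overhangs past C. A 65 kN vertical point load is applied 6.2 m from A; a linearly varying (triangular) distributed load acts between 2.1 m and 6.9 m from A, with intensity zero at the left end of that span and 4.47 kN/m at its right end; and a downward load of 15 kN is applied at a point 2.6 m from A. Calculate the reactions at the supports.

A_x = 0, A_y = 3.209 kN, C_y = 87.52 kN

Resultant of the triangular load: ½ × 4.47 × 4.8 = 10.728 kN, acting at 5.3 m from A (one-third of the span from the peak).
Taking moments about A: C_y·5.7 − 65·6.2 − (½·4.47·4.8)·5.3 − 15·2.6 = 0 → C_y = 498.8584/5.7 = 87.519 ≈ 87.52 kN.
ΣF_y = 0: A_y + 87.519 − 65 − ½·4.47·4.8 − 15 = 0 → A_y = 3.209 kN.
ΣF_x = 0: no horizontal applied forces, so A_x = 0.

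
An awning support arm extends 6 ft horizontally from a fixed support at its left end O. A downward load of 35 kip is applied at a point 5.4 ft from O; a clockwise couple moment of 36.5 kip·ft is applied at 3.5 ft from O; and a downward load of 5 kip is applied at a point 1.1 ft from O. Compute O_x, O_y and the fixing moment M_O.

O_x = 0, O_y = 40.00 kip, M_O = 231.0 kip·ft

ΣF_x = 0: O_x = 0.
ΣF_y = 0: O_y − 35 − 5 = 0 → O_y = 40.00 kip.
ΣM about O: M_O − 35·5.4 − 36.5 − 5·1.1 = 0 → M_O = 231.0 kip·ft.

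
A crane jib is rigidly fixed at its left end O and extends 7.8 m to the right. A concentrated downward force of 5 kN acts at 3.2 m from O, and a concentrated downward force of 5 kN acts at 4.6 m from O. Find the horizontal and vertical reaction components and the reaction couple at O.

O_x = 0, O_y = 10.00 kN, M_O = 39.00 kN·m

ΣF_x = 0: O_x = 0.
ΣF_y = 0: O_y − 5 − 5 = 0 → O_y = 10.00 kN.
ΣM about O: M_O − 5·3.2 − 5·4.6 = 0 → M_O = 39.00 kN·m.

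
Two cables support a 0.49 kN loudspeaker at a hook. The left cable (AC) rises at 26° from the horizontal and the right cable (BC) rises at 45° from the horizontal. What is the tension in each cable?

T_AC = 0.3664 kN, T_BC = 0.4658 kN

ΣF_x = 0: −T_AC·cos26° + T_BC·cos45° = 0 → T_BC = 1.27109·T_AC.
ΣF_y = 0: T_AC·sin26° + T_BC·sin45° = 0.49.
Substitute: T_AC·(0.438371 + 1.27109·0.707107) = 0.49 → T_AC = 0.366446 ≈ 0.3664 kN.
Then T_BC = 1.27109 × 0.366446 = 0.4658 kN.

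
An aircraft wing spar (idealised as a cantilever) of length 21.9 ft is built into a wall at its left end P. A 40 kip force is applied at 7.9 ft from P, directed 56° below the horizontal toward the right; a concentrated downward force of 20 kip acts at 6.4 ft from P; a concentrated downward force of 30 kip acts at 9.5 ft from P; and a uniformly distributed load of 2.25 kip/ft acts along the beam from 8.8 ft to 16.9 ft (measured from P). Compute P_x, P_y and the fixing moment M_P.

Resultant of the distributed load: 2.25 × 8.1 = 18.225 kip at 12.85 ft from P.
ΣF_x = 0: P_x + 40·cos56° = 0 → P_x = -22.37 kip.
ΣF_y = 0: P_y − 40·sin56° − 20 − 30 − 2.25·8.1 = 0 → P_y = 101.4 kip.
ΣM about P: M_P − 40·sin56°·7.9 − 20·6.4 − 30·9.5 − (2.25·8.1)·12.85 = 0 → M_P = 909.2 kip·ft.

P_x = -22.37 kip, P_y = 101.4 kip, M_P = 909.2 kip·ft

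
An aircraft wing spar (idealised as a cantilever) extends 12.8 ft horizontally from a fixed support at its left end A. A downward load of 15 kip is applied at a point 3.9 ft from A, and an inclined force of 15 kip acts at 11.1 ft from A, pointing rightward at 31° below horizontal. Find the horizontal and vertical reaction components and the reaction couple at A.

ΣF_x = 0: A_x + 15·cos31° = 0 → A_x = -12.86 kip.
ΣF_y = 0: A_y − 15 − 15·sin31° = 0 → A_y = 22.73 kip.
ΣM about A: M_A − 15·3.9 − 15·sin31°·11.1 = 0 → M_A = 144.3 kip·ft.

A_x = -12.86 kip, A_y = 22.73 kip, M_A = 144.3 kip·ft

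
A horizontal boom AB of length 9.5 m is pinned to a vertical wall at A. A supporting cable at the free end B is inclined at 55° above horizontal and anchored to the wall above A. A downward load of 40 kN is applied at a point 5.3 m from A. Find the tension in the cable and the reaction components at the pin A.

ΣM about A: T·sin55°·9.5 − 40·5.3 = 0 → T = 212/(9.5·0.819152) = 27.2426 ≈ 27.24 kN.
ΣF_x = 0: A_x − T·cos55° = 0 → A_x = 27.2426 × 0.573576 = 15.63 kN.
ΣF_y = 0: A_y + T·sin55° − 40 = 0 → A_y = 40 − 27.2426 × 0.819152 = 17.68 kN.

T = 27.24 kN, A_x = 15.63 kN, A_y = 17.68 kN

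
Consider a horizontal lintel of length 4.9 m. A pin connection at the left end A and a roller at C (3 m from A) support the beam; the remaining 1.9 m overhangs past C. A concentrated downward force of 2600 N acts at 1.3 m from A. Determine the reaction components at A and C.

A_x = 0, A_y = 1473 N, C_y = 1127 N

ΣM about A: C_y·3 − 2600·1.3 = 0 → C_y = 3380/3 = 1126.67 ≈ 1127 N.
ΣF_y = 0: A_y + 1126.67 − 2600 = 0 → A_y = 1473 N.
ΣF_x = 0: no horizontal applied forces, so A_x = 0.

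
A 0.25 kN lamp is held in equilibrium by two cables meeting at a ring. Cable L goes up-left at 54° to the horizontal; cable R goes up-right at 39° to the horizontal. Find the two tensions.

T_L = 0.1946 kN, T_R = 0.1471 kN

ΣF_x = 0: −T_L·cos54° + T_R·cos39° = 0 → T_R = 0.756338·T_L.
ΣF_y = 0: T_L·sin54° + T_R·sin39° = 0.25.
Substitute: T_L·(0.809017 + 0.756338·0.62932) = 0.25 → T_L = 0.194553 ≈ 0.1946 kN.
Then T_R = 0.756338 × 0.194553 = 0.1471 kN.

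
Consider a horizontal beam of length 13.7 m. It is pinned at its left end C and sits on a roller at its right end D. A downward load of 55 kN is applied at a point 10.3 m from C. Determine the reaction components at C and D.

C_x = 0, C_y = 13.65 kN, D_y = 41.35 kN

Taking moments about C: D_y·13.7 − 55·10.3 = 0 → D_y = 566.5/13.7 = 41.3504 ≈ 41.35 kN.
ΣF_y = 0: C_y + 41.3504 − 55 = 0 → C_y = 13.65 kN.
ΣF_x = 0: no horizontal applied forces, so C_x = 0.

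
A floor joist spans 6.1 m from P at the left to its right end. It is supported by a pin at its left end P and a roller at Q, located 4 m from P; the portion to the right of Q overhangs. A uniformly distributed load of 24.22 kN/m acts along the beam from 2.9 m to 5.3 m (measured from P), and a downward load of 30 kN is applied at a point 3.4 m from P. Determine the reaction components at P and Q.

Resultant of the distributed load: 24.22 × 2.4 = 58.128 kN at 4.1 m from P.
ΣM about P: Q_y·4 − (24.22·2.4)·4.1 − 30·3.4 = 0 → Q_y = 340.3248/4 = 85.0812 ≈ 85.08 kN.
ΣF_y = 0: P_y + 85.0812 − 24.22·2.4 − 30 = 0 → P_y = 3.047 kN.
ΣF_x = 0: no horizontal applied forces, so P_x = 0.

P_x = 0, P_y = 3.047 kN, Q_y = 85.08 kN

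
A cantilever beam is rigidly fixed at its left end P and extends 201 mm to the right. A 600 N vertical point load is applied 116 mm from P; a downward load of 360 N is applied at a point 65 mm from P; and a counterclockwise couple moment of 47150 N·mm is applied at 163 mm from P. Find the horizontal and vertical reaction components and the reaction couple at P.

P_x = 0, P_y = 960.0 N, M_P = 45850 N·mm

ΣF_x = 0: P_x = 0.
ΣF_y = 0: P_y − 600 − 360 = 0 → P_y = 960.0 N.
ΣM about P: M_P − 600·116 − 360·65 + 47150 = 0 → M_P = 45850 N·mm.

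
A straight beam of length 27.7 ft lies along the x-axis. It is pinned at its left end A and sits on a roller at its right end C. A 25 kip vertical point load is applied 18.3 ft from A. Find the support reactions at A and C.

A_x = 0, A_y = 8.484 kip, C_y = 16.52 kip

Moments about A: C_y·27.7 − 25·18.3 = 0 → C_y = 457.5/27.7 = 16.5162 ≈ 16.52 kip.
ΣF_y = 0: A_y + 16.5162 − 25 = 0 → A_y = 8.484 kip.
ΣF_x = 0: no horizontal applied forces, so A_x = 0.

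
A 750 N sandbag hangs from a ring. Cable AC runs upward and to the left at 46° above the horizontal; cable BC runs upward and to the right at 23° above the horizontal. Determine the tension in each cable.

ΣF_x = 0: −T_AC·cos46° + T_BC·cos23° = 0 → T_BC = 0.754649·T_AC.
ΣF_y = 0: T_AC·sin46° + T_BC·sin23° = 750.
Substitute: T_AC·(0.71934 + 0.754649·0.390731) = 750 → T_AC = 739.496 ≈ 739.5 N.
Then T_BC = 0.754649 × 739.496 = 558.1 N.

T_AC = 739.5 N, T_BC = 558.1 N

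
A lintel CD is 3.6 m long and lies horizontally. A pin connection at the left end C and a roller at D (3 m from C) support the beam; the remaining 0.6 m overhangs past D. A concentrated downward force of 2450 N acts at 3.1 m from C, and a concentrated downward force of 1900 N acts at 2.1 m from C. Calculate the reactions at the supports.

ΣM about C: D_y·3 − 2450·3.1 − 1900·2.1 = 0 → D_y = 11585/3 = 3861.67 ≈ 3862 N.
ΣF_y = 0: C_y + 3861.67 − 2450 − 1900 = 0 → C_y = 488.3 N.
ΣF_x = 0: no horizontal applied forces, so C_x = 0.

C_x = 0, C_y = 488.3 N, D_y = 3862 N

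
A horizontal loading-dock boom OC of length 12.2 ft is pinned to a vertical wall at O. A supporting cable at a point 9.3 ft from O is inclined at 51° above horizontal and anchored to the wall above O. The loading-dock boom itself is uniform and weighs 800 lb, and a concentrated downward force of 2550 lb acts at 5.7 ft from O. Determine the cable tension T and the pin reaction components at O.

T = 2686 lb, O_x = 1691 lb, O_y = 1262 lb

ΣM about O: T·sin51°·9.3 − 800·6.1 − 2550·5.7 = 0 → T = 19415/(9.3·0.777146) = 2686.28 ≈ 2686 lb.
ΣF_x = 0: O_x − T·cos51° = 0 → O_x = 2686.28 × 0.62932 = 1691 lb.
ΣF_y = 0: O_y + T·sin51° − 800 − 2550 = 0 → O_y = 3350 − 2686.28 × 0.777146 = 1262 lb.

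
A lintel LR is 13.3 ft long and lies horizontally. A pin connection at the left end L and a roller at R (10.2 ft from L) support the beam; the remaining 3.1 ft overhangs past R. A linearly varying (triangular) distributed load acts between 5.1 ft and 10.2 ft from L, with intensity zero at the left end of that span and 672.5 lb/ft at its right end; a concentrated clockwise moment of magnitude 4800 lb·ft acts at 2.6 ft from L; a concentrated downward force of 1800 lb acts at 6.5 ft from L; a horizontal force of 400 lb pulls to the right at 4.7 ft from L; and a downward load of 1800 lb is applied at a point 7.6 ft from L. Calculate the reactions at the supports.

Resultant of the triangular load: ½ × 672.5 × 5.1 = 1714.875 lb, acting at 8.5 ft from L (one-third of the span from the peak).
ΣM about L: R_y·10.2 − (½·672.5·5.1)·8.5 − 4800 − 1800·6.5 − 1800·7.6 = 0 → R_y = 44756.4375/10.2 = 4387.89 ≈ 4388 lb.
ΣF_y = 0: L_y + 4387.89 − ½·672.5·5.1 − 1800 − 1800 = 0 → L_y = 927.0 lb.
ΣF_x = 0: L_x + 400 = 0 → L_x = -400.0 lb.

L_x = -400.0 lb, L_y = 927.0 lb, R_y = 4388 lb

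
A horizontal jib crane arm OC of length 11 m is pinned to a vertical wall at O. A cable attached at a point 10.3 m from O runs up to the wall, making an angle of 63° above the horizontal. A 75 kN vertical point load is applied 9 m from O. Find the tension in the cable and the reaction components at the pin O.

T = 73.55 kN, O_x = 33.39 kN, O_y = 9.466 kN

ΣM about O: T·sin63°·10.3 − 75·9 = 0 → T = 675/(10.3·0.891007) = 73.5505 ≈ 73.55 kN.
ΣF_x = 0: O_x − T·cos63° = 0 → O_x = 73.5505 × 0.45399 = 33.39 kN.
ΣF_y = 0: O_y + T·sin63° − 75 = 0 → O_y = 75 − 73.5505 × 0.891007 = 9.466 kN.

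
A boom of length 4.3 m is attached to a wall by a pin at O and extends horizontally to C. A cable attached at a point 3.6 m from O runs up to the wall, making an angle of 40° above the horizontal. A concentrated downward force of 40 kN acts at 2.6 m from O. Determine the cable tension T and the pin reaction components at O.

T = 44.94 kN, O_x = 34.43 kN, O_y = 11.11 kN

ΣM about O: T·sin40°·3.6 − 40·2.6 = 0 → T = 104/(3.6·0.642788) = 44.9431 ≈ 44.94 kN.
ΣF_x = 0: O_x − T·cos40° = 0 → O_x = 44.9431 × 0.766044 = 34.43 kN.
ΣF_y = 0: O_y + T·sin40° − 40 = 0 → O_y = 40 − 44.9431 × 0.642788 = 11.11 kN.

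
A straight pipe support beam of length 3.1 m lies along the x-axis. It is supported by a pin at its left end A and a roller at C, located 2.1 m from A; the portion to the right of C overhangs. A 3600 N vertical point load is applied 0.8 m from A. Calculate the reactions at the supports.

ΣM about A: C_y·2.1 − 3600·0.8 = 0 → C_y = 2880/2.1 = 1371.43 ≈ 1371 N.
ΣF_y = 0: A_y + 1371.43 − 3600 = 0 → A_y = 2229 N.
ΣF_x = 0: no horizontal applied forces, so A_x = 0.

A_x = 0, A_y = 2229 N, C_y = 1371 N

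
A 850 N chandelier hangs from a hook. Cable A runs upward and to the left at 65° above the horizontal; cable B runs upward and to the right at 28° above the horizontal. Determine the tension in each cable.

T_A = 751.5 N, T_B = 359.7 N

ΣF_x = 0: −T_A·cos65° + T_B·cos28° = 0 → T_B = 0.478645·T_A.
ΣF_y = 0: T_A·sin65° + T_B·sin28° = 850.
Substitute: T_A·(0.906308 + 0.478645·0.469472) = 850 → T_A = 751.535 ≈ 751.5 N.
Then T_B = 0.478645 × 751.535 = 359.7 N.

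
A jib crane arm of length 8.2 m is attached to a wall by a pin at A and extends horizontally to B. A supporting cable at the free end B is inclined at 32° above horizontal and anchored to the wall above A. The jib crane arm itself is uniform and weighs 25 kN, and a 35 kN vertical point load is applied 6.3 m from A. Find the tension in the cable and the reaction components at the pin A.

ΣM about A: T·sin32°·8.2 − 25·4.1 − 35·6.3 = 0 → T = 323/(8.2·0.529919) = 74.3326 ≈ 74.33 kN.
ΣF_x = 0: A_x − T·cos32° = 0 → A_x = 74.3326 × 0.848048 = 63.04 kN.
ΣF_y = 0: A_y + T·sin32° − 25 − 35 = 0 → A_y = 60 − 74.3326 × 0.529919 = 20.61 kN.

T = 74.33 kN, A_x = 63.04 kN, A_y = 20.61 kN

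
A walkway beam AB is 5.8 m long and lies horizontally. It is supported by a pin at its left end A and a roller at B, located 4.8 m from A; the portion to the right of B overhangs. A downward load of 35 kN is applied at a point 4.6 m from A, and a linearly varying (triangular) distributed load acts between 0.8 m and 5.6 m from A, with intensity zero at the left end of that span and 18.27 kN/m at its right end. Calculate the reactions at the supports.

Resultant of the triangular load: ½ × 18.27 × 4.8 = 43.848 kN, acting at 4 m from A (one-third of the span from the peak).
ΣM about A: B_y·4.8 − 35·4.6 − (½·18.27·4.8)·4 = 0 → B_y = 336.392/4.8 = 70.0817 ≈ 70.08 kN.
ΣF_y = 0: A_y + 70.0817 − 35 − ½·18.27·4.8 = 0 → A_y = 8.766 kN.
ΣF_x = 0: no horizontal applied forces, so A_x = 0.

A_x = 0, A_y = 8.766 kN, B_y = 70.08 kN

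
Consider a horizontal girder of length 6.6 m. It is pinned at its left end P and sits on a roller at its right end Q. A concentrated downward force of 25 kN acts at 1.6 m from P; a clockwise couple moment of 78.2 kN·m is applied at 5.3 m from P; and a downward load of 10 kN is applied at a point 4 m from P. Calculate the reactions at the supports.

Moments about P: Q_y·6.6 − 25·1.6 − 78.2 − 10·4 = 0 → Q_y = 158.2/6.6 = 23.9697 ≈ 23.97 kN.
ΣF_y = 0: P_y + 23.9697 − 25 − 10 = 0 → P_y = 11.03 kN.
ΣF_x = 0: no horizontal applied forces, so P_x = 0.

P_x = 0, P_y = 11.03 kN, Q_y = 23.97 kN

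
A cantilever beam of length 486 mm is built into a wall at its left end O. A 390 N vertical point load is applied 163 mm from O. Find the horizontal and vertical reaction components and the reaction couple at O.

ΣF_x = 0: O_x = 0.
ΣF_y = 0: O_y − 390 = 0 → O_y = 390.0 N.
ΣM about O: M_O − 390·163 = 0 → M_O = 63570 N·mm.

O_x = 0, O_y = 390.0 N, M_O = 63570 N·mm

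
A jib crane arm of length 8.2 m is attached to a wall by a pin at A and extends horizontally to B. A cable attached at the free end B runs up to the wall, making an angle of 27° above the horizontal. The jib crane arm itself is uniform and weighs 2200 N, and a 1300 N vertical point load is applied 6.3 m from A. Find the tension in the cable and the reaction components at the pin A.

ΣM about A: T·sin27°·8.2 − 2200·4.1 − 1300·6.3 = 0 → T = 17210/(8.2·0.45399) = 4622.97 ≈ 4623 N.
ΣF_x = 0: A_x − T·cos27° = 0 → A_x = 4622.97 × 0.891007 = 4119 N.
ΣF_y = 0: A_y + T·sin27° − 2200 − 1300 = 0 → A_y = 3500 − 4622.97 × 0.45399 = 1401 N.

T = 4623 N, A_x = 4119 N, A_y = 1401 N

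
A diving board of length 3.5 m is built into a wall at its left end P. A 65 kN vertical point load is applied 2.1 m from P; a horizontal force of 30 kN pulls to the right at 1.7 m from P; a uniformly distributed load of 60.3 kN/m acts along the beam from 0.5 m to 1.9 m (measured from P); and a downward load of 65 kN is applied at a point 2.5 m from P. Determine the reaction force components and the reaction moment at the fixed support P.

P_x = -30.00 kN, P_y = 214.4 kN, M_P = 400.3 kN·m

Resultant of the distributed load: 60.3 × 1.4 = 84.42 kN at 1.2 m from P.
ΣF_x = 0: P_x + 30 = 0 → P_x = -30.00 kN.
ΣF_y = 0: P_y − 65 − 60.3·1.4 − 65 = 0 → P_y = 214.4 kN.
ΣM about P: M_P − 65·2.1 − (60.3·1.4)·1.2 − 65·2.5 = 0 → M_P = 400.3 kN·m.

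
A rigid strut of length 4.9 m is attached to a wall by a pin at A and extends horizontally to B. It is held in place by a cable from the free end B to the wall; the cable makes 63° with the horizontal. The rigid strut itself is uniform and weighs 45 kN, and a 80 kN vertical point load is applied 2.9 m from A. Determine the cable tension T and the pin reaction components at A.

T = 78.39 kN, A_x = 35.59 kN, A_y = 55.15 kN

ΣM about A: T·sin63°·4.9 − 45·2.45 − 80·2.9 = 0 → T = 342.25/(4.9·0.891007) = 78.391 ≈ 78.39 kN.
ΣF_x = 0: A_x − T·cos63° = 0 → A_x = 78.391 × 0.45399 = 35.59 kN.
ΣF_y = 0: A_y + T·sin63° − 45 − 80 = 0 → A_y = 125 − 78.391 × 0.891007 = 55.15 kN.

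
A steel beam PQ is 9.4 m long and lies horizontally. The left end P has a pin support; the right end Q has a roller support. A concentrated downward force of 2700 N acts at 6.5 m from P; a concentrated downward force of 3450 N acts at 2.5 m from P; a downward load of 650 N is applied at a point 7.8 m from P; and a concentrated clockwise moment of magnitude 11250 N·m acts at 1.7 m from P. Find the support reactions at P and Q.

P_x = 0, P_y = 2279 N, Q_y = 4521 N

Moments about P: Q_y·9.4 − 2700·6.5 − 3450·2.5 − 650·7.8 − 11250 = 0 → Q_y = 42495/9.4 = 4520.74 ≈ 4521 N.
ΣF_y = 0: P_y + 4520.74 − 2700 − 3450 − 650 = 0 → P_y = 2279 N.
ΣF_x = 0: no horizontal applied forces, so P_x = 0.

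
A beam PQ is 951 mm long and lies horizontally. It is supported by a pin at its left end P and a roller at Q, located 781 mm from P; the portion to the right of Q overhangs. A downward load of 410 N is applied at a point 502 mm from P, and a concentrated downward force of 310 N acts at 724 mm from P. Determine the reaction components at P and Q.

Taking moments about P: Q_y·781 − 410·502 − 310·724 = 0 → Q_y = 430260/781 = 550.909 ≈ 550.9 N.
ΣF_y = 0: P_y + 550.909 − 410 − 310 = 0 → P_y = 169.1 N.
ΣF_x = 0: no horizontal applied forces, so P_x = 0.

P_x = 0, P_y = 169.1 N, Q_y = 550.9 N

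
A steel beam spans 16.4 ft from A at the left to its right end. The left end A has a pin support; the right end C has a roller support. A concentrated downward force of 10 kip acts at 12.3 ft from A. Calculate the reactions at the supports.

A_x = 0, A_y = 2.500 kip, C_y = 7.500 kip

Taking moments about A: C_y·16.4 − 10·12.3 = 0 → C_y = 123/16.4 = 7.500 kip.
ΣF_y = 0: A_y + 7.5 − 10 = 0 → A_y = 2.500 kip.
ΣF_x = 0: no horizontal applied forces, so A_x = 0.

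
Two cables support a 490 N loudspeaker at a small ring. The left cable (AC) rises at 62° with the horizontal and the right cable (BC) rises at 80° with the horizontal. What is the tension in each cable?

T_AC = 138.2 N, T_BC = 373.6 N

ΣF_x = 0: −T_AC·cos62° + T_BC·cos80° = 0 → T_BC = 2.70358·T_AC.
ΣF_y = 0: T_AC·sin62° + T_BC·sin80° = 490.
Substitute: T_AC·(0.882948 + 2.70358·0.984808) = 490 → T_AC = 138.205 ≈ 138.2 N.
Then T_BC = 2.70358 × 138.205 = 373.6 N.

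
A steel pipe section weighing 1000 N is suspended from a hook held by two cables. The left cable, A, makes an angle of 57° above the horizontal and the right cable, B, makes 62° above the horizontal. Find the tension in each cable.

T_A = 536.8 N, T_B = 622.7 N

ΣF_x = 0: −T_A·cos57° + T_B·cos62° = 0 → T_B = 1.16011·T_A.
ΣF_y = 0: T_A·sin57° + T_B·sin62° = 1000.
Substitute: T_A·(0.838671 + 1.16011·0.882948) = 1000 → T_A = 536.772 ≈ 536.8 N.
Then T_B = 1.16011 × 536.772 = 622.7 N.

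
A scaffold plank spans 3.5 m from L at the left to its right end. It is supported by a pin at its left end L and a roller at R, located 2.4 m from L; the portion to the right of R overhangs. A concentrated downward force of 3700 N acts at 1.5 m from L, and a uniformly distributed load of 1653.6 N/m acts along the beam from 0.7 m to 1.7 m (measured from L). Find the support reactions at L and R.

L_x = 0, L_y = 2214 N, R_y = 3139 N

Resultant of the distributed load: 1653.6 × 1 = 1653.6 N at 1.2 m from L.
ΣM about L: R_y·2.4 − 3700·1.5 − (1653.6·1)·1.2 = 0 → R_y = 7534.32/2.4 = 3139.3 ≈ 3139 N.
ΣF_y = 0: L_y + 3139.3 − 3700 − 1653.6·1 = 0 → L_y = 2214 N.
ΣF_x = 0: no horizontal applied forces, so L_x = 0.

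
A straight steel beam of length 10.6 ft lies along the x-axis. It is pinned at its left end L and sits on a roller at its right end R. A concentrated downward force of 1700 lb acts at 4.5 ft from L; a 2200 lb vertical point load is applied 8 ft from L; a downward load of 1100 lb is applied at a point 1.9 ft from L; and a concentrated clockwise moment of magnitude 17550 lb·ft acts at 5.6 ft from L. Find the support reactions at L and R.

Moments about L: R_y·10.6 − 1700·4.5 − 2200·8 − 1100·1.9 − 17550 = 0 → R_y = 44890/10.6 = 4234.91 ≈ 4235 lb.
ΣF_y = 0: L_y + 4234.91 − 1700 − 2200 − 1100 = 0 → L_y = 765.1 lb.
ΣF_x = 0: no horizontal applied forces, so L_x = 0.

L_x = 0, L_y = 765.1 lb, R_y = 4235 lb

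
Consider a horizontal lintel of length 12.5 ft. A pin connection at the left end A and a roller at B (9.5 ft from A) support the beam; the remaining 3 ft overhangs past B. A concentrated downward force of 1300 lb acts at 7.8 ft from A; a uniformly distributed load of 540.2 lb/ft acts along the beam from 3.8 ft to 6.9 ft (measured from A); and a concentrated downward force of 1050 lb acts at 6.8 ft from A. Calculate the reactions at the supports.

Resultant of the distributed load: 540.2 × 3.1 = 1674.62 lb at 5.35 ft from A.
Taking moments about A: B_y·9.5 − 1300·7.8 − (540.2·3.1)·5.35 − 1050·6.8 = 0 → B_y = 26239.217/9.5 = 2762.02 ≈ 2762 lb.
ΣF_y = 0: A_y + 2762.02 − 1300 − 540.2·3.1 − 1050 = 0 → A_y = 1263 lb.
ΣF_x = 0: no horizontal applied forces, so A_x = 0.

A_x = 0, A_y = 1263 lb, B_y = 2762 lb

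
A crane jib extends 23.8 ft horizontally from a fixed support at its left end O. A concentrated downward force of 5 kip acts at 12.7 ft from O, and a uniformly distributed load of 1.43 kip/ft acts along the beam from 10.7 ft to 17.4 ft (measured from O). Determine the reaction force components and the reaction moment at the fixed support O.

O_x = 0, O_y = 14.58 kip, M_O = 198.1 kip·ft

Resultant of the distributed load: 1.43 × 6.7 = 9.581 kip at 14.05 ft from O.
ΣF_x = 0: O_x = 0.
ΣF_y = 0: O_y − 5 − 1.43·6.7 = 0 → O_y = 14.58 kip.
ΣM about O: M_O − 5·12.7 − (1.43·6.7)·14.05 = 0 → M_O = 198.1 kip·ft.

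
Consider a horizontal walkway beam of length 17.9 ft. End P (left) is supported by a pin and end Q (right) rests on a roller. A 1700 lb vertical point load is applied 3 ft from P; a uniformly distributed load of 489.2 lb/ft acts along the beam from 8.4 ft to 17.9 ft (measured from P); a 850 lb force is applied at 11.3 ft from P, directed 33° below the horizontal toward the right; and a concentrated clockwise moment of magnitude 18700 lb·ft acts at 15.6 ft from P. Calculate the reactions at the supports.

P_x = -712.9 lb, P_y = 1774 lb, Q_y = 5036 lb

Resultant of the distributed load: 489.2 × 9.5 = 4647.4 lb at 13.15 ft from P.
Taking moments about P: Q_y·17.9 − 1700·3 − (489.2·9.5)·13.15 − 850·sin33°·11.3 − 18700 = 0 → Q_y = 90144.6/17.9 = 5036.01 ≈ 5036 lb.
ΣF_y = 0: P_y + 5036.01 − 1700 − 489.2·9.5 − 850·sin33° = 0 → P_y = 1774 lb.
ΣF_x = 0: P_x + 850·cos33° = 0 → P_x = -712.9 lb.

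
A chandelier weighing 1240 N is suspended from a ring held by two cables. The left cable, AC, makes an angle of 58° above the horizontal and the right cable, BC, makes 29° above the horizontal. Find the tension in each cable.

T_AC = 1086 N, T_BC = 658.0 N

ΣF_x = 0: −T_AC·cos58° + T_BC·cos29° = 0 → T_BC = 0.605885·T_AC.
ΣF_y = 0: T_AC·sin58° + T_BC·sin29° = 1240.
Substitute: T_AC·(0.848048 + 0.605885·0.48481) = 1240 → T_AC = 1086.02 ≈ 1086 N.
Then T_BC = 0.605885 × 1086.02 = 658.0 N.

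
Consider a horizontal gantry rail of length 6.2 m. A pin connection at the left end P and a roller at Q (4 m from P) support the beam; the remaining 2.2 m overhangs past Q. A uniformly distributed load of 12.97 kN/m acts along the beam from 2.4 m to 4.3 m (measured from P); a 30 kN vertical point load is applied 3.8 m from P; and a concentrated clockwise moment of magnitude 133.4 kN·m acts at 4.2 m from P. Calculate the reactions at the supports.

Resultant of the distributed load: 12.97 × 1.9 = 24.643 kN at 3.35 m from P.
ΣM about P: Q_y·4 − (12.97·1.9)·3.35 − 30·3.8 − 133.4 = 0 → Q_y = 329.95405/4 = 82.4885 ≈ 82.49 kN.
ΣF_y = 0: P_y + 82.4885 − 12.97·1.9 − 30 = 0 → P_y = -27.85 kN.
ΣF_x = 0: no horizontal applied forces, so P_x = 0.

P_x = 0, P_y = -27.85 kN, Q_y = 82.49 kN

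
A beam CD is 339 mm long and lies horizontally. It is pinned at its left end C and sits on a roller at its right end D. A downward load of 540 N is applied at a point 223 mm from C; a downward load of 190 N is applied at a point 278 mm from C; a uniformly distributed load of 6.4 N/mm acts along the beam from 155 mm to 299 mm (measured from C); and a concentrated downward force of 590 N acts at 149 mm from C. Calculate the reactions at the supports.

C_x = 0, C_y = 854.1 N, D_y = 1387 N

Resultant of the distributed load: 6.4 × 144 = 921.6 N at 227 mm from C.
Moments about C: D_y·339 − 540·223 − 190·278 − (6.4·144)·227 − 590·149 = 0 → D_y = 470353.2/339 = 1387.47 ≈ 1387 N.
ΣF_y = 0: C_y + 1387.47 − 540 − 190 − 6.4·144 − 590 = 0 → C_y = 854.1 N.
ΣF_x = 0: no horizontal applied forces, so C_x = 0.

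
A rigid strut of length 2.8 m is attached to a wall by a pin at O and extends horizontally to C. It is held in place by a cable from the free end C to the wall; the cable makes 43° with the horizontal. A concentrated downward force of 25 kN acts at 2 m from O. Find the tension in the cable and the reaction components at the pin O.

ΣM about O: T·sin43°·2.8 − 25·2 = 0 → T = 50/(2.8·0.681998) = 26.1836 ≈ 26.18 kN.
ΣF_x = 0: O_x − T·cos43° = 0 → O_x = 26.1836 × 0.731354 = 19.15 kN.
ΣF_y = 0: O_y + T·sin43° − 25 = 0 → O_y = 25 − 26.1836 × 0.681998 = 7.143 kN.

T = 26.18 kN, O_x = 19.15 kN, O_y = 7.143 kN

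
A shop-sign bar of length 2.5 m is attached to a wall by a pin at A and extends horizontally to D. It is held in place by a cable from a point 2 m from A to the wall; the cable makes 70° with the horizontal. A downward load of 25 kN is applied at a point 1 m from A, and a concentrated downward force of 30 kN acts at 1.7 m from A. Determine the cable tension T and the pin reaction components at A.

ΣM about A: T·sin70°·2 − 25·1 − 30·1.7 = 0 → T = 76/(2·0.939693) = 40.4387 ≈ 40.44 kN.
ΣF_x = 0: A_x − T·cos70° = 0 → A_x = 40.4387 × 0.34202 = 13.83 kN.
ΣF_y = 0: A_y + T·sin70° − 25 − 30 = 0 → A_y = 55 − 40.4387 × 0.939693 = 17.00 kN.

T = 40.44 kN, A_x = 13.83 kN, A_y = 17.00 kN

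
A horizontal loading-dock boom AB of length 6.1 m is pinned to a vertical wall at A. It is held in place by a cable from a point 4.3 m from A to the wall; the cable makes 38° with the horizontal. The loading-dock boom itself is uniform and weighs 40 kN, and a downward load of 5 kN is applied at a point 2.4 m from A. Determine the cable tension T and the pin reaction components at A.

T = 50.62 kN, A_x = 39.89 kN, A_y = 13.84 kN

ΣM about A: T·sin38°·4.3 − 40·3.05 − 5·2.4 = 0 → T = 134/(4.3·0.615661) = 50.6168 ≈ 50.62 kN.
ΣF_x = 0: A_x − T·cos38° = 0 → A_x = 50.6168 × 0.788011 = 39.89 kN.
ΣF_y = 0: A_y + T·sin38° − 40 − 5 = 0 → A_y = 45 − 50.6168 × 0.615661 = 13.84 kN.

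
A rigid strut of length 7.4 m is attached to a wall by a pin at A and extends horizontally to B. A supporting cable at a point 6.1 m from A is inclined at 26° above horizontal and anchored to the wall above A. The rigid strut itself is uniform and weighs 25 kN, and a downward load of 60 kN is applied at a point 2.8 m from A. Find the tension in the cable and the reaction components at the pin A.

ΣM about A: T·sin26°·6.1 − 25·3.7 − 60·2.8 = 0 → T = 260.5/(6.1·0.438371) = 97.4173 ≈ 97.42 kN.
ΣF_x = 0: A_x − T·cos26° = 0 → A_x = 97.4173 × 0.898794 = 87.56 kN.
ΣF_y = 0: A_y + T·sin26° − 25 − 60 = 0 → A_y = 85 − 97.4173 × 0.438371 = 42.30 kN.

T = 97.42 kN, A_x = 87.56 kN, A_y = 42.30 kN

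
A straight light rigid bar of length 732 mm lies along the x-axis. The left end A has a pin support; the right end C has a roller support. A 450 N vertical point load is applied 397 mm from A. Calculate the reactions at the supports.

Taking moments about A: C_y·732 − 450·397 = 0 → C_y = 178650/732 = 244.057 ≈ 244.1 N.
ΣF_y = 0: A_y + 244.057 − 450 = 0 → A_y = 205.9 N.
ΣF_x = 0: no horizontal applied forces, so A_x = 0.

A_x = 0, A_y = 205.9 N, C_y = 244.1 N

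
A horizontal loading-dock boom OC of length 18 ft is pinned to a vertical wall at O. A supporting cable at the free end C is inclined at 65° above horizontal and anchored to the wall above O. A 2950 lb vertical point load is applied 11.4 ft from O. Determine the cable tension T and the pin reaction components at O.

ΣM about O: T·sin65°·18 − 2950·11.4 = 0 → T = 33630/(18·0.906308) = 2061.48 ≈ 2061 lb.
ΣF_x = 0: O_x − T·cos65° = 0 → O_x = 2061.48 × 0.422618 = 871.2 lb.
ΣF_y = 0: O_y + T·sin65° − 2950 = 0 → O_y = 2950 − 2061.48 × 0.906308 = 1082 lb.

T = 2061 lb, O_x = 871.2 lb, O_y = 1082 lb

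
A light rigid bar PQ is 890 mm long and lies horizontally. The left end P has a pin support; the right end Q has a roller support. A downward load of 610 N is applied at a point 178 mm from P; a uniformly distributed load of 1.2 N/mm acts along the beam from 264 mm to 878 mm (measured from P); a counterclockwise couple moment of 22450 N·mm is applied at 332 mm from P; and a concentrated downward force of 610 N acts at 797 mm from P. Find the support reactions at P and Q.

P_x = 0, P_y = 841.1 N, Q_y = 1116 N

Resultant of the distributed load: 1.2 × 614 = 736.8 N at 571 mm from P.
ΣM about P: Q_y·890 − 610·178 − (1.2·614)·571 + 22450 − 610·797 = 0 → Q_y = 993012.8/890 = 1115.74 ≈ 1116 N.
ΣF_y = 0: P_y + 1115.74 − 610 − 1.2·614 − 610 = 0 → P_y = 841.1 N.
ΣF_x = 0: no horizontal applied forces, so P_x = 0.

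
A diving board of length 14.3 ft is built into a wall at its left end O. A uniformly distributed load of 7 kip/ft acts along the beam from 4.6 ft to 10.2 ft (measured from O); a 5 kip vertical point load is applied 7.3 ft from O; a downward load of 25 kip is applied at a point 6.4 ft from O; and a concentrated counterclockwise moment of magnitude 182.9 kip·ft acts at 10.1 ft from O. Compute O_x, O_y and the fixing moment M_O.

Resultant of the distributed load: 7 × 5.6 = 39.2 kip at 7.4 ft from O.
ΣF_x = 0: O_x = 0.
ΣF_y = 0: O_y − 7·5.6 − 5 − 25 = 0 → O_y = 69.20 kip.
ΣM about O: M_O − (7·5.6)·7.4 − 5·7.3 − 25·6.4 + 182.9 = 0 → M_O = 303.7 kip·ft.

O_x = 0, O_y = 69.20 kip, M_O = 303.7 kip·ft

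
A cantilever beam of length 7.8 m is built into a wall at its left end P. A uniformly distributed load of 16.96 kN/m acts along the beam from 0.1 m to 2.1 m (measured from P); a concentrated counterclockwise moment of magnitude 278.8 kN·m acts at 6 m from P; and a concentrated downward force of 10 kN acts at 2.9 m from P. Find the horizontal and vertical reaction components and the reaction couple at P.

P_x = 0, P_y = 43.92 kN, M_P = -212.5 kN·m

Resultant of the distributed load: 16.96 × 2 = 33.92 kN at 1.1 m from P.
ΣF_x = 0: P_x = 0.
ΣF_y = 0: P_y − 16.96·2 − 10 = 0 → P_y = 43.92 kN.
ΣM about P: M_P − (16.96·2)·1.1 + 278.8 − 10·2.9 = 0 → M_P = -212.5 kN·m.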